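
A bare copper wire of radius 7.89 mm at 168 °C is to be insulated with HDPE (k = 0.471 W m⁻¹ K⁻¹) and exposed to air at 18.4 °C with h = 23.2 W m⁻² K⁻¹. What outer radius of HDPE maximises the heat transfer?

r_cr = 2.03 cm

For a cylinder, r_cr = k_ins/h = 0.471/23.2 = 0.0203 m = 2.03 cm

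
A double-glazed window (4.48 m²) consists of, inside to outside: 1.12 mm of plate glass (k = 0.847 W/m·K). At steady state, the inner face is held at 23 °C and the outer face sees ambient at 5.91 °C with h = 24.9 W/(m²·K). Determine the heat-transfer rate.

Resistance network (inner→outer):
  R_plate glass = L/(kA) = 0.00112/(0.847·4.48) = 2.952×10^-4 K/W
  R_conv,out = 1/(hA) = 1/(24.9·4.48) = 0.008964 K/W
ΣR = 2.952×10^-4 + 0.008964 = 0.009259 K/W
Q = ΔT/ΣR = (23 °C − 5.91 °C)/0.009259 = 1850 W

Q = 1850 W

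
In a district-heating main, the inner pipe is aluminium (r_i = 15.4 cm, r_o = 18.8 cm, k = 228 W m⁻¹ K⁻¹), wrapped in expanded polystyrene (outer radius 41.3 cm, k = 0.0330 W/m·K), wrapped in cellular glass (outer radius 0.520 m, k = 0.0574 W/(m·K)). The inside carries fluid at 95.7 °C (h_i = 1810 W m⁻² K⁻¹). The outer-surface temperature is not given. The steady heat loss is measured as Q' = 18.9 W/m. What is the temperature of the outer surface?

T_out = 11.9 °C

Sum the resistances:
  R'_conv,in = 1/(2πr h) = 1/(2π·0.154·1810) = 5.710×10^-4 m·K/W
  R'_aluminium = ln(0.188/0.154)/(2πk) = 0.1995/(2π·228) = 1.393×10^-4 m·K/W
  R'_expanded polystyrene = ln(0.413/0.188)/(2πk) = 0.7870/(2π·0.0330) = 3.796 m·K/W
  R'_cellular glass = ln(0.520/0.413)/(2πk) = 0.2304/(2π·0.0574) = 0.6388 m·K/W
ΣR = 4.435 m·K/W
ΔT = Q'·ΣR = 18.9 × 4.435 = 83.82 K
Heat flows outward, so T_out = T_in − ΔT = 95.7 − 83.82 = 11.9 °C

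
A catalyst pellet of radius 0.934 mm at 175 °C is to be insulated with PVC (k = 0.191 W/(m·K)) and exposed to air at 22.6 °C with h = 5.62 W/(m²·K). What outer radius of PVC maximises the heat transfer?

For a sphere, r_cr = 2k_ins/h = 2·0.191/5.62 = 0.0680 m = 6.80 cm

r_cr = 6.80 cm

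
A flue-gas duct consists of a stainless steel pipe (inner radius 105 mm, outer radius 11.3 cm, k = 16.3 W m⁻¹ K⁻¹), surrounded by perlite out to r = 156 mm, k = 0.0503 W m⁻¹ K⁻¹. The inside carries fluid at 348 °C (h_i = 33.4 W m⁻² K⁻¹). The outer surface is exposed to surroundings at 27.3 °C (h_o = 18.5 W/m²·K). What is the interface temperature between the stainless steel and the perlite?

Resistance network (inner→outer):
  R'_conv,in = 1/(2πr h) = 1/(2π·0.105·33.4) = 0.04538 m·K/W
  R'_stainless steel = ln(0.113/0.105)/(2πk) = 0.07343/(2π·16.3) = 7.170×10^-4 m·K/W
  R'_perlite = ln(0.156/0.113)/(2πk) = 0.3225/(2π·0.0503) = 1.020 m·K/W
  R'_conv,out = 1/(2πr h) = 1/(2π·0.156·18.5) = 0.05515 m·K/W
ΣR = 0.04538 + 7.170×10^-4 + 1.020 + 0.05515 = 1.121 m·K/W
Q' = ΔT/ΣR = (348 °C − 27.3 °C)/1.121 = 286.1 W/m
From the inner boundary to the stainless steel/perlite interface, ΣR_partial = 0.04610 m·K/W.
T_interface = T_in − Q'·ΣR_partial = 348 °C − (286.1)(0.04610) = 335 °C

T = 335 °C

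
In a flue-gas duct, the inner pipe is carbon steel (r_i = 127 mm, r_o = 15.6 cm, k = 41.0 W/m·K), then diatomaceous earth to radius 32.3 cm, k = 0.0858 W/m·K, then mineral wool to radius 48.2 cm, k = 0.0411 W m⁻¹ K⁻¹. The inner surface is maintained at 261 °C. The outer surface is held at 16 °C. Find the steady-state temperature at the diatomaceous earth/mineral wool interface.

T = 147 °C

Series thermal resistances, inner to outer:
  R'_carbon steel = ln(0.156/0.127)/(2πk) = 0.2057/(2π·41.0) = 7.984×10^-4 m·K/W
  R'_diatomaceous earth = ln(0.323/0.156)/(2πk) = 0.7278/(2π·0.0858) = 1.350 m·K/W
  R'_mineral wool = ln(0.482/0.323)/(2πk) = 0.4003/(2π·0.0411) = 1.550 m·K/W
ΣR = 7.984×10^-4 + 1.350 + 1.550 = 2.901 m·K/W
Q' = ΔT/ΣR = (261 °C − 16 °C)/2.901 = 84.45 W/m
From the inner boundary to the diatomaceous earth/mineral wool interface, ΣR_partial = 1.351 m·K/W.
T_interface = T_in − Q'·ΣR_partial = 261 °C − (84.45)(1.351) = 147 °C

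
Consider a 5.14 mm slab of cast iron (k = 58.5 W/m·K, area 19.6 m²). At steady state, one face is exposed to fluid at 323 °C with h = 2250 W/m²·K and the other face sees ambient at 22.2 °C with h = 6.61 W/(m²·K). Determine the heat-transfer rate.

Treat each layer as a resistance in series:
  R_conv,in = 1/(hA) = 1/(2250·19.6) = 2.268×10^-5 K/W
  R_cast iron = L/(kA) = 0.00514/(58.5·19.6) = 4.483×10^-6 K/W
  R_conv,out = 1/(hA) = 1/(6.61·19.6) = 0.007719 K/W
ΣR = 2.268×10^-5 + 4.483×10^-6 + 0.007719 = 0.007746 K/W
Q = ΔT/ΣR = (323 °C − 22.2 °C)/0.007746 = 38800 W

Q = 38.8 kW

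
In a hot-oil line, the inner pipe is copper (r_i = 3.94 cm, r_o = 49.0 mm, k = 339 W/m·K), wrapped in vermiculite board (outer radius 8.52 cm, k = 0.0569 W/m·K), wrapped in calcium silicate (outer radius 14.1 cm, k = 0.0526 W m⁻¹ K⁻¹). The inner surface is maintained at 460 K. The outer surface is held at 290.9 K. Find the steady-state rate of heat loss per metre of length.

Treat each layer as a resistance in series:
  R'_copper = ln(0.0490/0.0394)/(2πk) = 0.2181/(2π·339) = 1.024×10^-4 m·K/W
  R'_vermiculite board = ln(0.0852/0.0490)/(2πk) = 0.5532/(2π·0.0569) = 1.547 m·K/W
  R'_calcium silicate = ln(0.141/0.0852)/(2πk) = 0.5038/(2π·0.0526) = 1.524 m·K/W
ΣR = 1.024×10^-4 + 1.547 + 1.524 = 3.071 m·K/W
Q' = ΔT/ΣR = (460 K − 290.9 K)/3.071 = 55.1 W/m

Q' = 55.1 W/m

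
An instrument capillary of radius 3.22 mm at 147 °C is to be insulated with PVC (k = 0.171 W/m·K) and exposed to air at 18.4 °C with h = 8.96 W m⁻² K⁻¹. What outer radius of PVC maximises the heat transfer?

For a cylinder, r_cr = k_ins/h = 0.171/8.96 = 0.0191 m = 1.91 cm

r_cr = 1.91 cm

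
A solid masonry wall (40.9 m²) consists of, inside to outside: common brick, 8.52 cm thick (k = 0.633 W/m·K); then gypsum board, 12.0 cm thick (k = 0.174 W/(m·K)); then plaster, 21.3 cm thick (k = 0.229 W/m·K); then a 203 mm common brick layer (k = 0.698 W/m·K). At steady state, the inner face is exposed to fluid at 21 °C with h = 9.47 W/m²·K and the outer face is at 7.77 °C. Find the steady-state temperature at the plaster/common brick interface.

Series thermal resistances, inner to outer:
  R_conv,in = 1/(hA) = 1/(9.47·40.9) = 0.002582 K/W
  R_common brick = L/(kA) = 0.0852/(0.633·40.9) = 0.003291 K/W
  R_gypsum board = L/(kA) = 0.120/(0.174·40.9) = 0.01686 K/W
  R_plaster = L/(kA) = 0.213/(0.229·40.9) = 0.02274 K/W
  R_common brick = L/(kA) = 0.203/(0.698·40.9) = 0.007111 K/W
ΣR = 0.002582 + 0.003291 + 0.01686 + 0.02274 + 0.007111 = 0.05258 K/W
Q = ΔT/ΣR = (21 °C − 7.77 °C)/0.05258 = 251.6 W
From the inner boundary to the plaster/common brick interface, ΣR_partial = 0.04547 K/W.
T_interface = T_in − Q·ΣR_partial = 21 °C − (251.6)(0.04547) = 9.56 °C

T = 9.56 °C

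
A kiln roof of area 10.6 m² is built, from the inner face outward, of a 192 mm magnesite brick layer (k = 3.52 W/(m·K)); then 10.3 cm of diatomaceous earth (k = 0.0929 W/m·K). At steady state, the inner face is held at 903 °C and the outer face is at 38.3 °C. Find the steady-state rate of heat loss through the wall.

Resistance network (inner→outer):
  R_magnesite brick = L/(kA) = 0.192/(3.52·10.6) = 0.005146 K/W
  R_diatomaceous earth = L/(kA) = 0.103/(0.0929·10.6) = 0.1046 K/W
ΣR = 0.005146 + 0.1046 = 0.1097 K/W
Q = ΔT/ΣR = (903 °C − 38.3 °C)/0.1097 = 7880 W

Q = 7.88 kW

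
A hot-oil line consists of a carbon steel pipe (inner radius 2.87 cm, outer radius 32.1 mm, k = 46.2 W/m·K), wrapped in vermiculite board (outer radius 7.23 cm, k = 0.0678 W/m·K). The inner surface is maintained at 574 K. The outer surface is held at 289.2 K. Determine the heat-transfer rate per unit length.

Resistance network (inner→outer):
  R'_carbon steel = ln(0.0321/0.0287)/(2πk) = 0.1120/(2π·46.2) = 3.857×10^-4 m·K/W
  R'_vermiculite board = ln(0.0723/0.0321)/(2πk) = 0.8120/(2π·0.0678) = 1.906 m·K/W
ΣR = 3.857×10^-4 + 1.906 = 1.906 m·K/W
Q' = ΔT/ΣR = (574 K − 289.2 K)/1.906 = 149 W/m

Q' = 149 W/m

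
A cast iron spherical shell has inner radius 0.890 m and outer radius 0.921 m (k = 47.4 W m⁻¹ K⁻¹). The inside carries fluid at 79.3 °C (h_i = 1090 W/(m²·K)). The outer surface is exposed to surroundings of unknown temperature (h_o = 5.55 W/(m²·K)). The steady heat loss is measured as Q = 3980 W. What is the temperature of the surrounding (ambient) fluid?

T_out = 11.4 °C

Sum the resistances:
  R_conv,in = 1/(4πr²h) = 1/(4π·0.890²·1090) = 9.217×10^-5 K/W
  R_cast iron = (1/0.890 − 1/0.921)/(4πk) = 0.03782/(4π·47.4) = 6.349×10^-5 K/W
  R_conv,out = 1/(4πr²h) = 1/(4π·0.921²·5.55) = 0.01690 K/W
ΣR = 0.01706 K/W
ΔT = Q·ΣR = 3980 × 0.01706 = 67.90 K
Heat flows outward, so T_out = T_in − ΔT = 79.3 − 67.90 = 11.4 °C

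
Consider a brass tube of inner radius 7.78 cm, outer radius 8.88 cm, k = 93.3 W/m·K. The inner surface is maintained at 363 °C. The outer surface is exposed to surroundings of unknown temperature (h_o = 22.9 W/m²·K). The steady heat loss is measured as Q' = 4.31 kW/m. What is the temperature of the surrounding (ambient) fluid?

T_out = 24.7 °C

Sum the resistances:
  R'_brass = ln(0.0888/0.0778)/(2πk) = 0.1322/(2π·93.3) = 2.256×10^-4 m·K/W
  R'_conv,out = 1/(2πr h) = 1/(2π·0.0888·22.9) = 0.07827 m·K/W
ΣR = 0.07849 m·K/W
ΔT = Q'·ΣR = 4310 × 0.07849 = 338.3 K
Heat flows outward, so T_out = T_in − ΔT = 363 − 338.3 = 24.7 °C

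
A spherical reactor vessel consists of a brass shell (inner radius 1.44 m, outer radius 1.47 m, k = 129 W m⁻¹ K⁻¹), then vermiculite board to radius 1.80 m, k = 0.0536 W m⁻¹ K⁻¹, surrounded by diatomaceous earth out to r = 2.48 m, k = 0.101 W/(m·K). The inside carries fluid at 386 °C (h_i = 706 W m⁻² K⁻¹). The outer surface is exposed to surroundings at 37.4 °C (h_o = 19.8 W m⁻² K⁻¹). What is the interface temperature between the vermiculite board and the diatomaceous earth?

T = 175 °C

Series thermal resistances, inner to outer:
  R_conv,in = 1/(4πr²h) = 1/(4π·1.44²·706) = 5.436×10^-5 K/W
  R_brass = (1/1.44 − 1/1.47)/(4πk) = 0.01417/(4π·129) = 8.743×10^-6 K/W
  R_vermiculite board = (1/1.47 − 1/1.80)/(4πk) = 0.1247/(4π·0.0536) = 0.1852 K/W
  R_diatomaceous earth = (1/1.80 − 1/2.48)/(4πk) = 0.1523/(4π·0.101) = 0.1200 K/W
  R_conv,out = 1/(4πr²h) = 1/(4π·2.48²·19.8) = 6.535×10^-4 K/W
ΣR = 5.436×10^-5 + 8.743×10^-6 + 0.1852 + 0.1200 + 6.535×10^-4 = 0.3059 K/W
Q = ΔT/ΣR = (386 °C − 37.4 °C)/0.3059 = 1140 W
From the inner boundary to the vermiculite board/diatomaceous earth interface, ΣR_partial = 0.1853 K/W.
T_interface = T_in − Q·ΣR_partial = 386 °C − (1140)(0.1853) = 175 °C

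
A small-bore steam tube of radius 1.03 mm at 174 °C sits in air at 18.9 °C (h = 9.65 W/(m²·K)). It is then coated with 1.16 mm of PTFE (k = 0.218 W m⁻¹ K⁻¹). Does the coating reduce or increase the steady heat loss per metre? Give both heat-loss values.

increases: 9.69 → 19.2 W/m

Critical radius for a cylinder: r_cr = k/h = 0.0226 m = 2.26 cm.
Outer radius after coating: r₂ = 0.00103 + 0.00116 = 0.00219 m.
Since r₁ < r_cr and r₂ ≤ r_cr, the coating moves toward the maximum at r_cr — heat loss rises.
Bare: R = 1/(2πr₁h) = 16.01 m·K/W; Q = 155.1/16.01 = 9.69 W/m.
Coated: R = R_cond + R_conv = 8.082 m·K/W; Q = 155.1/8.082 = 19.2 W/m.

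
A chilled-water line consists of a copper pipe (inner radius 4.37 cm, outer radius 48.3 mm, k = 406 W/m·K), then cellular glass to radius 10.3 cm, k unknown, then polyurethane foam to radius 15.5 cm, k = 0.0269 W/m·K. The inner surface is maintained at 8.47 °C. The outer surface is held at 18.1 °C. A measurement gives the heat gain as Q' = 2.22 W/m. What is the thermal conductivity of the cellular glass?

ΣR = ΔT/Q' = |8.47 − 18.1|/2.22 = 4.338 m·K/W
Known resistances:
  R'_copper = ln(0.0483/0.0437)/(2πk) = 0.1001/(2π·406) = 3.923×10^-5 m·K/W
  R'_polyurethane foam = ln(0.155/0.103)/(2πk) = 0.4087/(2π·0.0269) = 2.418 m·K/W
R_cellular glass = ΣR − ΣR_known = 4.338 − 2.418 = 1.920 m·K/W
ln(r₂/r₁)/(2πk) = 1.920 ⇒ k = 0.7573/(2π·1.920) = 0.0628 W/m·K

k = 0.0628 W/m·K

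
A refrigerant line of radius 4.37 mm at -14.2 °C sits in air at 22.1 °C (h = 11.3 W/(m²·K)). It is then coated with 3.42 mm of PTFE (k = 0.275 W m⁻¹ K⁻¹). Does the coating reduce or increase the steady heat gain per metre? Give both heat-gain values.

increases: 11.3 → 16.9 W/m

Critical radius for a cylinder: r_cr = k/h = 0.0243 m = 2.43 cm.
Outer radius after coating: r₂ = 0.00437 + 0.00342 = 0.00779 m.
Since r₁ < r_cr and r₂ ≤ r_cr, the coating moves toward the maximum at r_cr — heat gain rises.
Bare: R = 1/(2πr₁h) = 3.223 m·K/W; Q = 36.3/3.223 = 11.3 W/m.
Coated: R = R_cond + R_conv = 2.143 m·K/W; Q = 36.3/2.143 = 16.9 W/m.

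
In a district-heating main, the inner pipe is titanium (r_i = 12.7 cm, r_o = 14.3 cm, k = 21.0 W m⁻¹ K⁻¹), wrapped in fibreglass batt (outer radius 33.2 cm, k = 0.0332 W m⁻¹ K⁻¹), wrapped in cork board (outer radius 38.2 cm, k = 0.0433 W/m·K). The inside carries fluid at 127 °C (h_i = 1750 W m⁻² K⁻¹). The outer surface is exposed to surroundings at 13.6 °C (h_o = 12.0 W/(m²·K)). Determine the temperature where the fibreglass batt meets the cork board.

T = 27.2 °C

Treat each layer as a resistance in series:
  R'_conv,in = 1/(2πr h) = 1/(2π·0.127·1750) = 7.161×10^-4 m·K/W
  R'_titanium = ln(0.143/0.127)/(2πk) = 0.1187/(2π·21.0) = 8.993×10^-4 m·K/W
  R'_fibreglass batt = ln(0.332/0.143)/(2πk) = 0.8423/(2π·0.0332) = 4.038 m·K/W
  R'_cork board = ln(0.382/0.332)/(2πk) = 0.1403/(2π·0.0433) = 0.5156 m·K/W
  R'_conv,out = 1/(2πr h) = 1/(2π·0.382·12.0) = 0.03472 m·K/W
ΣR = 7.161×10^-4 + 8.993×10^-4 + 4.038 + 0.5156 + 0.03472 = 4.590 m·K/W
Q' = ΔT/ΣR = (127 °C − 13.6 °C)/4.590 = 24.71 W/m
From the inner boundary to the fibreglass batt/cork board interface, ΣR_partial = 4.040 m·K/W.
T_interface = T_in − Q'·ΣR_partial = 127 °C − (24.71)(4.040) = 27.2 °C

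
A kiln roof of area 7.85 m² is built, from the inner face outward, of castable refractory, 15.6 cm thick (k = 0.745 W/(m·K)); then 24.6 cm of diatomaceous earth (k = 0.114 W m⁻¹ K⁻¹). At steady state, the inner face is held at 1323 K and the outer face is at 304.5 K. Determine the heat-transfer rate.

Q = 3.38 kW

Series thermal resistances, inner to outer:
  R_castable refractory = L/(kA) = 0.156/(0.745·7.85) = 0.02667 K/W
  R_diatomaceous earth = L/(kA) = 0.246/(0.114·7.85) = 0.2749 K/W
ΣR = 0.02667 + 0.2749 = 0.3016 K/W
Q = ΔT/ΣR = (1323 K − 304.5 K)/0.3016 = 3380 W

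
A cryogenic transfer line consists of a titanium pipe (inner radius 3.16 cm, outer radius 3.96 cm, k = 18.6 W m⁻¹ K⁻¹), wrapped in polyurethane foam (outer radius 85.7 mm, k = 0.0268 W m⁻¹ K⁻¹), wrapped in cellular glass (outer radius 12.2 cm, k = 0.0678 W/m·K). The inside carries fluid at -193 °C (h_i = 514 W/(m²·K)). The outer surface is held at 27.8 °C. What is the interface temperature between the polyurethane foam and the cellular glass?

Series thermal resistances, inner to outer:
  R'_conv,in = 1/(2πr h) = 1/(2π·0.0316·514) = 0.009799 m·K/W
  R'_titanium = ln(0.0396/0.0316)/(2πk) = 0.2257/(2π·18.6) = 0.001931 m·K/W
  R'_polyurethane foam = ln(0.0857/0.0396)/(2πk) = 0.7720/(2π·0.0268) = 4.585 m·K/W
  R'_cellular glass = ln(0.122/0.0857)/(2πk) = 0.3532/(2π·0.0678) = 0.8290 m·K/W
ΣR = 0.009799 + 0.001931 + 4.585 + 0.8290 = 5.426 m·K/W
Q' = ΔT/ΣR = (-193 °C − 27.8 °C)/5.426 = -40.69 W/m
From the inner boundary to the polyurethane foam/cellular glass interface, ΣR_partial = 4.597 m·K/W.
T_interface = T_in − Q'·ΣR_partial = -193 °C − (-40.69)(4.597) = -5.9 °C

T = -5.9 °C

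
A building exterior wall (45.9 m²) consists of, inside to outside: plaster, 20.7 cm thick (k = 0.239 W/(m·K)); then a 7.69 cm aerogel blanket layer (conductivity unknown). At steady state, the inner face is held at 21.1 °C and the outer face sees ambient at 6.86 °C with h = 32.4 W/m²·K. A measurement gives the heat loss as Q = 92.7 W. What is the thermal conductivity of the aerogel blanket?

ΣR = ΔT/Q = |21.1 − 6.86|/92.7 = 0.1536 K/W
Known resistances:
  R_plaster = L/(kA) = 0.207/(0.239·45.9) = 0.01887 K/W
  R_conv,out = 1/(hA) = 1/(32.4·45.9) = 6.724×10^-4 K/W
R_aerogel blanket = ΣR − ΣR_known = 0.1536 − 0.01954 = 0.1341 K/W
L/(kA) = 0.1341 ⇒ k = 0.0769/(0.1341·45.9) = 0.0125 W/m·K

k = 0.0125 W/m·K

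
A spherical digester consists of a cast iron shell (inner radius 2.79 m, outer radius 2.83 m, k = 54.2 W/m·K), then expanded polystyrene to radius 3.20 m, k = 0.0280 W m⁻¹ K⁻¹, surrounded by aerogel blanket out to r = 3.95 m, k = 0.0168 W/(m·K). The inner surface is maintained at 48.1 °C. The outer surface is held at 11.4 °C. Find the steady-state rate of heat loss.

Q = 92.4 W

Series thermal resistances, inner to outer:
  R_cast iron = (1/2.79 − 1/2.83)/(4πk) = 0.005066/(4π·54.2) = 7.438×10^-6 K/W
  R_expanded polystyrene = (1/2.83 − 1/3.20)/(4πk) = 0.04086/(4π·0.0280) = 0.1161 K/W
  R_aerogel blanket = (1/3.20 − 1/3.95)/(4πk) = 0.05934/(4π·0.0168) = 0.2811 K/W
ΣR = 7.438×10^-6 + 0.1161 + 0.2811 = 0.3972 K/W
Q = ΔT/ΣR = (48.1 °C − 11.4 °C)/0.3972 = 92.4 W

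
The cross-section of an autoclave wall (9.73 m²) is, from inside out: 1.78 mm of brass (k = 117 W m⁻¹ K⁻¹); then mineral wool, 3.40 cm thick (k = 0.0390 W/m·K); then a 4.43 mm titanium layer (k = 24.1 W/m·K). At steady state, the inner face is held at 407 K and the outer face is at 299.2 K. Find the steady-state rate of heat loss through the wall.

Series thermal resistances, inner to outer:
  R_brass = L/(kA) = 0.00178/(117·9.73) = 1.564×10^-6 K/W
  R_mineral wool = L/(kA) = 0.0340/(0.0390·9.73) = 0.08960 K/W
  R_titanium = L/(kA) = 0.00443/(24.1·9.73) = 1.889×10^-5 K/W
ΣR = 1.564×10^-6 + 0.08960 + 1.889×10^-5 = 0.08962 K/W
Q = ΔT/ΣR = (407 K − 299.2 K)/0.08962 = 1200 W

Q = 1200 W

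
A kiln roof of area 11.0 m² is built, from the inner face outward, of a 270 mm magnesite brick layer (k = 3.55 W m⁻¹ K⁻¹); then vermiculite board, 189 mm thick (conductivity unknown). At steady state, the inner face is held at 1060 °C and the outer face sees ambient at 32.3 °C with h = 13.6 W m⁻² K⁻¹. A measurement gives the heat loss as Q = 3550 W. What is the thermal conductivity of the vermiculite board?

ΣR = ΔT/Q = |1060 − 32.3|/3550 = 0.2895 K/W
Known resistances:
  R_magnesite brick = L/(kA) = 0.270/(3.55·11.0) = 0.006914 K/W
  R_conv,out = 1/(hA) = 1/(13.6·11.0) = 0.006684 K/W
R_vermiculite board = ΣR − ΣR_known = 0.2895 − 0.01360 = 0.2759 K/W
L/(kA) = 0.2759 ⇒ k = 0.189/(0.2759·11.0) = 0.0623 W/m·K

k = 0.0623 W/m·K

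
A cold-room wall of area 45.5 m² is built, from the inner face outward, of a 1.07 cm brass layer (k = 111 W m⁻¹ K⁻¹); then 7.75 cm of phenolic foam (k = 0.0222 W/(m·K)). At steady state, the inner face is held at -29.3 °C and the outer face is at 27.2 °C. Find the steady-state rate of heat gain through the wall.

Resistance network (inner→outer):
  R_brass = L/(kA) = 0.0107/(111·45.5) = 2.119×10^-6 K/W
  R_phenolic foam = L/(kA) = 0.0775/(0.0222·45.5) = 0.07673 K/W
ΣR = 2.119×10^-6 + 0.07673 = 0.07673 K/W
Q = ΔT/ΣR = (-29.3 °C − 27.2 °C)/0.07673 = -736 W
(Negative Q ⇒ heat flows inward; heat gain = 736 W.)

Q = 736 W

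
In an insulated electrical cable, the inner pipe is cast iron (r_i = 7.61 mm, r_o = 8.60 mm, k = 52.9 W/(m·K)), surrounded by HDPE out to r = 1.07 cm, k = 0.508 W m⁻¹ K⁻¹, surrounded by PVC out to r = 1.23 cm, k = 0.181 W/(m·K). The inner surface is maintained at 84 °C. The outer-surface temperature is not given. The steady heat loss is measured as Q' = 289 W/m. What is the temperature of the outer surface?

Sum the resistances:
  R'_cast iron = ln(0.00860/0.00761)/(2πk) = 0.1223/(2π·52.9) = 3.679×10^-4 m·K/W
  R'_HDPE = ln(0.0107/0.00860)/(2πk) = 0.2185/(2π·0.508) = 0.06845 m·K/W
  R'_PVC = ln(0.0123/0.0107)/(2πk) = 0.1394/(2π·0.181) = 0.1225 m·K/W
ΣR = 0.1914 m·K/W
ΔT = Q'·ΣR = 289 × 0.1914 = 55.31 K
Heat flows outward, so T_out = T_in − ΔT = 84 − 55.31 = 28.7 °C

T_out = 28.7 °C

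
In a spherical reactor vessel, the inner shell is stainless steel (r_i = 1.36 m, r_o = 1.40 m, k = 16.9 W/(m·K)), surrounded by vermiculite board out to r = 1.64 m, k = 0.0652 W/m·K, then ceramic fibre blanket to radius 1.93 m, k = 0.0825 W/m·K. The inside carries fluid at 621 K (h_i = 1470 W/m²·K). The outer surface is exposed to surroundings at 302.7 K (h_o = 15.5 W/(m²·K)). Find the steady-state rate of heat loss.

Series thermal resistances, inner to outer:
  R_conv,in = 1/(4πr²h) = 1/(4π·1.36²·1470) = 2.927×10^-5 K/W
  R_stainless steel = (1/1.36 − 1/1.40)/(4πk) = 0.02101/(4π·16.9) = 9.892×10^-5 K/W
  R_vermiculite board = (1/1.40 − 1/1.64)/(4πk) = 0.1045/(4π·0.0652) = 0.1276 K/W
  R_ceramic fibre blanket = (1/1.64 − 1/1.93)/(4πk) = 0.09162/(4π·0.0825) = 0.08838 K/W
  R_conv,out = 1/(4πr²h) = 1/(4π·1.93²·15.5) = 0.001378 K/W
ΣR = 2.927×10^-5 + 9.892×10^-5 + 0.1276 + 0.08838 + 0.001378 = 0.2175 K/W
Q = ΔT/ΣR = (621 K − 302.7 K)/0.2175 = 1460 W

Q = 1460 W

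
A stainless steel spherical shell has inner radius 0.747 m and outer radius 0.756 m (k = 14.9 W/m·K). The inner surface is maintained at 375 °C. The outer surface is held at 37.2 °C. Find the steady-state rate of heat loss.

Q = 3970 kW

Q = 4πk·ΔT/(1/r₁ − 1/r₂) = 4π × 14.9 × 337.8 / (1/0.747 − 1/0.756) = 3.97×10^6 W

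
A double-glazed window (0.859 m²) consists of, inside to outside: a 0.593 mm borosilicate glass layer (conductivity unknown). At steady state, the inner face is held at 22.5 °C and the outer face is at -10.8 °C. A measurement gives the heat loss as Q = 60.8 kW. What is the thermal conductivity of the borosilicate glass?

ΣR = ΔT/Q = |22.5 − -10.8|/60800 = 5.477×10^-4 K/W
L/(kA) = 5.477×10^-4 ⇒ k = 5.93×10^-4/(5.477×10^-4·0.859) = 1.26 W/m·K

k = 1.26 W/m·K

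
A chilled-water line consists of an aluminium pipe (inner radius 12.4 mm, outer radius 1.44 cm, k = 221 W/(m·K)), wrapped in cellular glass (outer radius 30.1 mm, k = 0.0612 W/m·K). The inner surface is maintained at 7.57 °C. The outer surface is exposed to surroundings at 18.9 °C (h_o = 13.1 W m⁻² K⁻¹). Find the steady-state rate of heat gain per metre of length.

Resistance network (inner→outer):
  R'_aluminium = ln(0.0144/0.0124)/(2πk) = 0.1495/(2π·221) = 1.077×10^-4 m·K/W
  R'_cellular glass = ln(0.0301/0.0144)/(2πk) = 0.7373/(2π·0.0612) = 1.917 m·K/W
  R'_conv,out = 1/(2πr h) = 1/(2π·0.0301·13.1) = 0.4036 m·K/W
ΣR = 1.077×10^-4 + 1.917 + 0.4036 = 2.321 m·K/W
Q' = ΔT/ΣR = (7.57 °C − 18.9 °C)/2.321 = -4.88 W/m
(Negative Q' ⇒ heat flows inward; heat gain = 4.88 W/m.)

Q' = 4.88 W/m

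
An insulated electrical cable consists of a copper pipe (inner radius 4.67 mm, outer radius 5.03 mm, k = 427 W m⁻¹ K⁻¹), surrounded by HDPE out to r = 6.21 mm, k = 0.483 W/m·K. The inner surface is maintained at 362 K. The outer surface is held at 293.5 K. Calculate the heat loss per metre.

Q' = 986 W/m

Treat each layer as a resistance in series:
  R'_copper = ln(0.00503/0.00467)/(2πk) = 0.07426/(2π·427) = 2.768×10^-5 m·K/W
  R'_HDPE = ln(0.00621/0.00503)/(2πk) = 0.2107/(2π·0.483) = 0.06944 m·K/W
ΣR = 2.768×10^-5 + 0.06944 = 0.06947 m·K/W
Q' = ΔT/ΣR = (362 K − 293.5 K)/0.06947 = 986 W/m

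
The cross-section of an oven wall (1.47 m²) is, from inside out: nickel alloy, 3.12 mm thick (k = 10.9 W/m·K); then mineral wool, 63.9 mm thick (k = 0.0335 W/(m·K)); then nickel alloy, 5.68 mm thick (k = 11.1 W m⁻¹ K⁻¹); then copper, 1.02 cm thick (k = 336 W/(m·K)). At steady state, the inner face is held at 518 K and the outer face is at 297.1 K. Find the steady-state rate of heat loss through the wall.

Series thermal resistances, inner to outer:
  R_nickel alloy = L/(kA) = 0.00312/(10.9·1.47) = 1.947×10^-4 K/W
  R_mineral wool = L/(kA) = 0.0639/(0.0335·1.47) = 1.298 K/W
  R_nickel alloy = L/(kA) = 0.00568/(11.1·1.47) = 3.481×10^-4 K/W
  R_copper = L/(kA) = 0.0102/(336·1.47) = 2.065×10^-5 K/W
ΣR = 1.947×10^-4 + 1.298 + 3.481×10^-4 + 2.065×10^-5 = 1.299 K/W
Q = ΔT/ΣR = (518 K − 297.1 K)/1.299 = 170 W

Q = 170 W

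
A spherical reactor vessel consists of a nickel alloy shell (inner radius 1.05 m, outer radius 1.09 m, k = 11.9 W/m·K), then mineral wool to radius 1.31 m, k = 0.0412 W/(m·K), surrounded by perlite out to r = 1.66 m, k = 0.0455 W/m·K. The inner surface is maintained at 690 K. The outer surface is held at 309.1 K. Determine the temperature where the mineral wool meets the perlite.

Resistance network (inner→outer):
  R_nickel alloy = (1/1.05 − 1/1.09)/(4πk) = 0.03495/(4π·11.9) = 2.337×10^-4 K/W
  R_mineral wool = (1/1.09 − 1/1.31)/(4πk) = 0.1541/(4π·0.0412) = 0.2976 K/W
  R_perlite = (1/1.31 − 1/1.66)/(4πk) = 0.1609/(4π·0.0455) = 0.2815 K/W
ΣR = 2.337×10^-4 + 0.2976 + 0.2815 = 0.5793 K/W
Q = ΔT/ΣR = (690 K − 309.1 K)/0.5793 = 657.5 W
From the inner boundary to the mineral wool/perlite interface, ΣR_partial = 0.2978 K/W.
T_interface = T_in − Q·ΣR_partial = 690 K − (657.5)(0.2978) = 494 K

T = 494 K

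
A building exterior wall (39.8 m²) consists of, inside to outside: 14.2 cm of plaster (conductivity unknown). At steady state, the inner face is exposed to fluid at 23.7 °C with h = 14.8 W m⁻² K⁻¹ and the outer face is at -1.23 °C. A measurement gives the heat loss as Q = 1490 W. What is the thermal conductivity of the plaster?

ΣR = ΔT/Q = |23.7 − -1.23|/1490 = 0.01673 K/W
Known resistances:
  R_conv,in = 1/(hA) = 1/(14.8·39.8) = 0.001698 K/W
R_plaster = ΣR − ΣR_known = 0.01673 − 0.001698 = 0.01503 K/W
L/(kA) = 0.01503 ⇒ k = 0.142/(0.01503·39.8) = 0.237 W/m·K

k = 0.237 W/m·K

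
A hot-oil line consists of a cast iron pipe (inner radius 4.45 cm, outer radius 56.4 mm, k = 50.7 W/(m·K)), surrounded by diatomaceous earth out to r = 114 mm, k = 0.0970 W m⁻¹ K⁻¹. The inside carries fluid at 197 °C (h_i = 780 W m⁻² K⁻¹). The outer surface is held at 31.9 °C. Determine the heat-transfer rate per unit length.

Q' = 142 W/m

Resistance network (inner→outer):
  R'_conv,in = 1/(2πr h) = 1/(2π·0.0445·780) = 0.004585 m·K/W
  R'_cast iron = ln(0.0564/0.0445)/(2πk) = 0.2370/(2π·50.7) = 7.439×10^-4 m·K/W
  R'_diatomaceous earth = ln(0.114/0.0564)/(2πk) = 0.7037/(2π·0.0970) = 1.155 m·K/W
ΣR = 0.004585 + 7.439×10^-4 + 1.155 = 1.160 m·K/W
Q' = ΔT/ΣR = (197 °C − 31.9 °C)/1.160 = 142 W/m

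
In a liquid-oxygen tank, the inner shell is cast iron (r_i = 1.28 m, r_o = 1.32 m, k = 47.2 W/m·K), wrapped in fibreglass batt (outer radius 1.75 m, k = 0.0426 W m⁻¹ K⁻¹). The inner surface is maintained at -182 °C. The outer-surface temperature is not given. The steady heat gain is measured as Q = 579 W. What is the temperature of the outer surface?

T_out = 19.4 °C

Series resistances:
  R_cast iron = (1/1.28 − 1/1.32)/(4πk) = 0.02367/(4π·47.2) = 3.991×10^-5 K/W
  R_fibreglass batt = (1/1.32 − 1/1.75)/(4πk) = 0.1861/(4π·0.0426) = 0.3477 K/W
ΣR = 0.3478 K/W
ΔT = Q·ΣR = 579 × 0.3478 = 201.4 K
Heat flows inward, so T_out = T_in + ΔT = -182 + 201.4 = 19.4 °C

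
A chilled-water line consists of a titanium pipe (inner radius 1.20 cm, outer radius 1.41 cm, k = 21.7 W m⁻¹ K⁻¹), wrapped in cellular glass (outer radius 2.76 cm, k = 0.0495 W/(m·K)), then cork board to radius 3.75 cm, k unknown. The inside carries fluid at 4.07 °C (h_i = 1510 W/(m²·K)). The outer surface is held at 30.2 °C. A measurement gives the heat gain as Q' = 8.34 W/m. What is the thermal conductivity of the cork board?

k = 0.0506 W/m·K

ΣR = ΔT/Q' = |4.07 − 30.2|/8.34 = 3.133 m·K/W
Known resistances:
  R'_conv,in = 1/(2πr h) = 1/(2π·0.0120·1510) = 0.008783 m·K/W
  R'_titanium = ln(0.0141/0.0120)/(2πk) = 0.1613/(2π·21.7) = 0.001183 m·K/W
  R'_cellular glass = ln(0.0276/0.0141)/(2πk) = 0.6716/(2π·0.0495) = 2.159 m·K/W
R_cork board = ΣR − ΣR_known = 3.133 − 2.169 = 0.9640 m·K/W
ln(r₂/r₁)/(2πk) = 0.9640 ⇒ k = 0.3065/(2π·0.9640) = 0.0506 W/m·K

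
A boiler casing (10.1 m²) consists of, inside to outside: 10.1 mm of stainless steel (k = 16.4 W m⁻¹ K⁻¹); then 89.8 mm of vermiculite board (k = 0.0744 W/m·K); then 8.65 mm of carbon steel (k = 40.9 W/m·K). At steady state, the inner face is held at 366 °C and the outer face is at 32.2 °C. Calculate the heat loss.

Q = 2790 W

Treat each layer as a resistance in series:
  R_stainless steel = L/(kA) = 0.0101/(16.4·10.1) = 6.098×10^-5 K/W
  R_vermiculite board = L/(kA) = 0.0898/(0.0744·10.1) = 0.1195 K/W
  R_carbon steel = L/(kA) = 0.00865/(40.9·10.1) = 2.094×10^-5 K/W
ΣR = 6.098×10^-5 + 0.1195 + 2.094×10^-5 = 0.1196 K/W
Q = ΔT/ΣR = (366 °C − 32.2 °C)/0.1196 = 2790 W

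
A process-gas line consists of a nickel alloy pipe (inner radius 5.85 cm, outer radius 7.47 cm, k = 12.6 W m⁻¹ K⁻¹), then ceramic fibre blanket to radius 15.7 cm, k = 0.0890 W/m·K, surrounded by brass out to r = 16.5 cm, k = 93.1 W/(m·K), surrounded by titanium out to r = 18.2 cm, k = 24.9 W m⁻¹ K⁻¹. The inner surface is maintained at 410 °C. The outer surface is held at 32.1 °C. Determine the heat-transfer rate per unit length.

Q' = 284 W/m

Treat each layer as a resistance in series:
  R'_nickel alloy = ln(0.0747/0.0585)/(2πk) = 0.2445/(2π·12.6) = 0.003088 m·K/W
  R'_ceramic fibre blanket = ln(0.157/0.0747)/(2πk) = 0.7428/(2π·0.0890) = 1.328 m·K/W
  R'_brass = ln(0.165/0.157)/(2πk) = 0.04970/(2π·93.1) = 8.496×10^-5 m·K/W
  R'_titanium = ln(0.182/0.165)/(2πk) = 0.09806/(2π·24.9) = 6.268×10^-4 m·K/W
ΣR = 0.003088 + 1.328 + 8.496×10^-5 + 6.268×10^-4 = 1.332 m·K/W
Q' = ΔT/ΣR = (410 °C − 32.1 °C)/1.332 = 284 W/m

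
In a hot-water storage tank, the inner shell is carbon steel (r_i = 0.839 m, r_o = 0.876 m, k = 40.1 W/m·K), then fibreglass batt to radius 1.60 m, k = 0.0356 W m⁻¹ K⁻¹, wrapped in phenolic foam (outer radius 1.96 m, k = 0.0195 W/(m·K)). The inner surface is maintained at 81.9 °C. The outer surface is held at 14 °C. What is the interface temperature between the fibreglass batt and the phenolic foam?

Series thermal resistances, inner to outer:
  R_carbon steel = (1/0.839 − 1/0.876)/(4πk) = 0.05034/(4π·40.1) = 9.990×10^-5 K/W
  R_fibreglass batt = (1/0.876 − 1/1.60)/(4πk) = 0.5166/(4π·0.0356) = 1.155 K/W
  R_phenolic foam = (1/1.60 − 1/1.96)/(4πk) = 0.1148/(4π·0.0195) = 0.4685 K/W
ΣR = 9.990×10^-5 + 1.155 + 0.4685 = 1.624 K/W
Q = ΔT/ΣR = (81.9 °C − 14 °C)/1.624 = 41.81 W
From the inner boundary to the fibreglass batt/phenolic foam interface, ΣR_partial = 1.155 K/W.
T_interface = T_in − Q·ΣR_partial = 81.9 °C − (41.81)(1.155) = 33.6 °C

T = 33.6 °C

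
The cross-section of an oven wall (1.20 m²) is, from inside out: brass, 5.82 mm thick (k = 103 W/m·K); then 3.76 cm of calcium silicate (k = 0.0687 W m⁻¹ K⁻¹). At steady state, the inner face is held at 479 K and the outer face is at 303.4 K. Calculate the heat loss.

Series thermal resistances, inner to outer:
  R_brass = L/(kA) = 0.00582/(103·1.20) = 4.709×10^-5 K/W
  R_calcium silicate = L/(kA) = 0.0376/(0.0687·1.20) = 0.4561 K/W
ΣR = 4.709×10^-5 + 0.4561 = 0.4561 K/W
Q = ΔT/ΣR = (479 K − 303.4 K)/0.4561 = 385 W

Q = 385 W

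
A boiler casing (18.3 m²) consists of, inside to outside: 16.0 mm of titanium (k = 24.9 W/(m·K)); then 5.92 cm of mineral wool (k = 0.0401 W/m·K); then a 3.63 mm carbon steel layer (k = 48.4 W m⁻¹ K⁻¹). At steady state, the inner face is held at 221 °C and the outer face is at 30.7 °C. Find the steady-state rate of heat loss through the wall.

Resistance network (inner→outer):
  R_titanium = L/(kA) = 0.0160/(24.9·18.3) = 3.511×10^-5 K/W
  R_mineral wool = L/(kA) = 0.0592/(0.0401·18.3) = 0.08067 K/W
  R_carbon steel = L/(kA) = 0.00363/(48.4·18.3) = 4.098×10^-6 K/W
ΣR = 3.511×10^-5 + 0.08067 + 4.098×10^-6 = 0.08071 K/W
Q = ΔT/ΣR = (221 °C − 30.7 °C)/0.08071 = 2360 W

Q = 2360 W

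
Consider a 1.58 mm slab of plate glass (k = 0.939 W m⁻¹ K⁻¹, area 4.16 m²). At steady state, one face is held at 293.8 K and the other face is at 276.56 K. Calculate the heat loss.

Q = 42.6 kW

Q = kA·ΔT/L = 0.939 × 4.16 × |293.8 K − 276.56 K| / 0.00158 = 42600 W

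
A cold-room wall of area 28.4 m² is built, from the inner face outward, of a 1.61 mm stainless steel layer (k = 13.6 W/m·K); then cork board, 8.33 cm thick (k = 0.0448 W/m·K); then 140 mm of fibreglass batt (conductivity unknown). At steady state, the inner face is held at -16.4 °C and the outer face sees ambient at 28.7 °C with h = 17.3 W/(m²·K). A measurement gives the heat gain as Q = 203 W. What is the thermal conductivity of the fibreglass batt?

k = 0.0319 W/m·K

ΣR = ΔT/Q = |-16.4 − 28.7|/203 = 0.2222 K/W
Known resistances:
  R_stainless steel = L/(kA) = 0.00161/(13.6·28.4) = 4.168×10^-6 K/W
  R_cork board = L/(kA) = 0.0833/(0.0448·28.4) = 0.06547 K/W
  R_conv,out = 1/(hA) = 1/(17.3·28.4) = 0.002035 K/W
R_fibreglass batt = ΣR − ΣR_known = 0.2222 − 0.06751 = 0.1547 K/W
L/(kA) = 0.1547 ⇒ k = 0.140/(0.1547·28.4) = 0.0319 W/m·K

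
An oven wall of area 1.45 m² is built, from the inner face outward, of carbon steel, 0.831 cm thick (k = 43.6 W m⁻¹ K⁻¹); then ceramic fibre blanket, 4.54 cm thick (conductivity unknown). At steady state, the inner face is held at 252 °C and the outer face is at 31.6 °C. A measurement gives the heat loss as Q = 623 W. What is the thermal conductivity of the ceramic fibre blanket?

ΣR = ΔT/Q = |252 − 31.6|/623 = 0.3538 K/W
Known resistances:
  R_carbon steel = L/(kA) = 0.00831/(43.6·1.45) = 1.314×10^-4 K/W
R_ceramic fibre blanket = ΣR − ΣR_known = 0.3538 − 1.314×10^-4 = 0.3537 K/W
L/(kA) = 0.3537 ⇒ k = 0.0454/(0.3537·1.45) = 0.0885 W/m·K

k = 0.0885 W/m·K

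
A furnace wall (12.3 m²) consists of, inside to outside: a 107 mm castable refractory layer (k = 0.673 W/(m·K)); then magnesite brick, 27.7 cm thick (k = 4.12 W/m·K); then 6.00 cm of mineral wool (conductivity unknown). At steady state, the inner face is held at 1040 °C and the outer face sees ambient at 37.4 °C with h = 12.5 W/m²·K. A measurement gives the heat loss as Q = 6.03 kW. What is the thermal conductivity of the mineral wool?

ΣR = ΔT/Q = |1040 − 37.4|/6030 = 0.1663 K/W
Known resistances:
  R_castable refractory = L/(kA) = 0.107/(0.673·12.3) = 0.01293 K/W
  R_magnesite brick = L/(kA) = 0.277/(4.12·12.3) = 0.005466 K/W
  R_conv,out = 1/(hA) = 1/(12.5·12.3) = 0.006504 K/W
R_mineral wool = ΣR − ΣR_known = 0.1663 − 0.02490 = 0.1414 K/W
L/(kA) = 0.1414 ⇒ k = 0.0600/(0.1414·12.3) = 0.0345 W/m·K

k = 0.0345 W/m·K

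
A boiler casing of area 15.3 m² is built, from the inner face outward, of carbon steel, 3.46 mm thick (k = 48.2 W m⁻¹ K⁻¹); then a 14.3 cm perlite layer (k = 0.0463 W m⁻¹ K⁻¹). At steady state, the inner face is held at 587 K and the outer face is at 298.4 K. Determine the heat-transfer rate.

Resistance network (inner→outer):
  R_carbon steel = L/(kA) = 0.00346/(48.2·15.3) = 4.692×10^-6 K/W
  R_perlite = L/(kA) = 0.143/(0.0463·15.3) = 0.2019 K/W
ΣR = 4.692×10^-6 + 0.2019 = 0.2019 K/W
Q = ΔT/ΣR = (587 K − 298.4 K)/0.2019 = 1430 W

Q = 1430 W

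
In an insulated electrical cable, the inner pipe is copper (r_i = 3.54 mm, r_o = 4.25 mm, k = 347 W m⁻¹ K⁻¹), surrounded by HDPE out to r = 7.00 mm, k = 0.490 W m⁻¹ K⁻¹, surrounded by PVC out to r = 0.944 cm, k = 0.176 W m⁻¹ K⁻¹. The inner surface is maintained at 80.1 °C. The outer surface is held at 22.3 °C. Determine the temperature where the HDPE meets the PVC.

Treat each layer as a resistance in series:
  R'_copper = ln(0.00425/0.00354)/(2πk) = 0.1828/(2π·347) = 8.384×10^-5 m·K/W
  R'_HDPE = ln(0.00700/0.00425)/(2πk) = 0.4990/(2π·0.490) = 0.1621 m·K/W
  R'_PVC = ln(0.00944/0.00700)/(2πk) = 0.2990/(2π·0.176) = 0.2704 m·K/W
ΣR = 8.384×10^-5 + 0.1621 + 0.2704 = 0.4326 m·K/W
Q' = ΔT/ΣR = (80.1 °C − 22.3 °C)/0.4326 = 133.6 W/m
From the inner boundary to the HDPE/PVC interface, ΣR_partial = 0.1622 m·K/W.
T_interface = T_in − Q'·ΣR_partial = 80.1 °C − (133.6)(0.1622) = 58.4 °C

T = 58.4 °C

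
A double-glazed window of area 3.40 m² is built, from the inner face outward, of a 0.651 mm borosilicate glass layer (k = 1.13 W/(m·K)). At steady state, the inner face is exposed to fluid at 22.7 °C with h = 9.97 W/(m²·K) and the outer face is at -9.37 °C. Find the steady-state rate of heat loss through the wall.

Q = 1080 W

Treat each layer as a resistance in series:
  R_conv,in = 1/(hA) = 1/(9.97·3.40) = 0.02950 K/W
  R_borosilicate glass = L/(kA) = 6.51×10^-4/(1.13·3.40) = 1.694×10^-4 K/W
ΣR = 0.02950 + 1.694×10^-4 = 0.02967 K/W
Q = ΔT/ΣR = (22.7 °C − -9.37 °C)/0.02967 = 1080 W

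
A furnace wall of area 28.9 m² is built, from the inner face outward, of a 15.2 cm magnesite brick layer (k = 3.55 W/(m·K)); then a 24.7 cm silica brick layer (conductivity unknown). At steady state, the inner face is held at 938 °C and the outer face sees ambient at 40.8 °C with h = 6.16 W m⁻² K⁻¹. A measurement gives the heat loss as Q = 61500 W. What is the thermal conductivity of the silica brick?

ΣR = ΔT/Q = |938 − 40.8|/61500 = 0.01459 K/W
Known resistances:
  R_magnesite brick = L/(kA) = 0.152/(3.55·28.9) = 0.001482 K/W
  R_conv,out = 1/(hA) = 1/(6.16·28.9) = 0.005617 K/W
R_silica brick = ΣR − ΣR_known = 0.01459 − 0.007099 = 0.007491 K/W
L/(kA) = 0.007491 ⇒ k = 0.247/(0.007491·28.9) = 1.14 W/m·K

k = 1.14 W/m·K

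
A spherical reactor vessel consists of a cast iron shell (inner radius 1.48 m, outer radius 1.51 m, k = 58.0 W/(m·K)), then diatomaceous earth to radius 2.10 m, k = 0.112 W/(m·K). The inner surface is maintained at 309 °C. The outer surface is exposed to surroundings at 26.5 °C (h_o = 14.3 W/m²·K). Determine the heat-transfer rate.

Resistance network (inner→outer):
  R_cast iron = (1/1.48 − 1/1.51)/(4πk) = 0.01342/(4π·58.0) = 1.842×10^-5 K/W
  R_diatomaceous earth = (1/1.51 − 1/2.10)/(4πk) = 0.1861/(4π·0.112) = 0.1322 K/W
  R_conv,out = 1/(4πr²h) = 1/(4π·2.10²·14.3) = 0.001262 K/W
ΣR = 1.842×10^-5 + 0.1322 + 0.001262 = 0.1335 K/W
Q = ΔT/ΣR = (309 °C − 26.5 °C)/0.1335 = 2120 W

Q = 2120 W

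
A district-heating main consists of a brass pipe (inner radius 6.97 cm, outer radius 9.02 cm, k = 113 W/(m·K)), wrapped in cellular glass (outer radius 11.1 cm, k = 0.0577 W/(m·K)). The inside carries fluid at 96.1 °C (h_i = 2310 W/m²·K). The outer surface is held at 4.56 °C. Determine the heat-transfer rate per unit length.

Treat each layer as a resistance in series:
  R'_conv,in = 1/(2πr h) = 1/(2π·0.0697·2310) = 9.885×10^-4 m·K/W
  R'_brass = ln(0.0902/0.0697)/(2πk) = 0.2578/(2π·113) = 3.631×10^-4 m·K/W
  R'_cellular glass = ln(0.111/0.0902)/(2πk) = 0.2075/(2π·0.0577) = 0.5724 m·K/W
ΣR = 9.885×10^-4 + 3.631×10^-4 + 0.5724 = 0.5738 m·K/W
Q' = ΔT/ΣR = (96.1 °C − 4.56 °C)/0.5738 = 160 W/m

Q' = 160 W/m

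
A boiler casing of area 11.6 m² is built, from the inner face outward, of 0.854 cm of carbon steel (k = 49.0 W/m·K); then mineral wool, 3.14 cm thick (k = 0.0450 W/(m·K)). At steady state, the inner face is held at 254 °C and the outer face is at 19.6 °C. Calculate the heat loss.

Q = 3900 W

Resistance network (inner→outer):
  R_carbon steel = L/(kA) = 0.00854/(49.0·11.6) = 1.502×10^-5 K/W
  R_mineral wool = L/(kA) = 0.0314/(0.0450·11.6) = 0.06015 K/W
ΣR = 1.502×10^-5 + 0.06015 = 0.06017 K/W
Q = ΔT/ΣR = (254 °C − 19.6 °C)/0.06017 = 3900 W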